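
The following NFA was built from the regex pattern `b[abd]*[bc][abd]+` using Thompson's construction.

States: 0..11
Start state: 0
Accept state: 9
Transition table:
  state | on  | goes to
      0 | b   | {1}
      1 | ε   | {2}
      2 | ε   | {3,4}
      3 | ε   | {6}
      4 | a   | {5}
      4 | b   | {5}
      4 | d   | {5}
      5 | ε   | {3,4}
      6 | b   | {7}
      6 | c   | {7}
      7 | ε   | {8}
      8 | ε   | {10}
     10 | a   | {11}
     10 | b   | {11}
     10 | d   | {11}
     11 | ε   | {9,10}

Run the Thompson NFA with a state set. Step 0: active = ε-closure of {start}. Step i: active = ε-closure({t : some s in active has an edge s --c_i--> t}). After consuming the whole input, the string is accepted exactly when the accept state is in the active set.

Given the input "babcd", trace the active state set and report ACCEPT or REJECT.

Answer: ACCEPT

Steps:
initial (ε-close {0}): {0}
'b' @ 1: {1,2,3,4,6}
'a' @ 2: {3,4,5,6}
'b' @ 3: {3,4,5,6,7,8,10}
'c' @ 4: {7,8,10}
'd' @ 5: {9,10,11}  [accepting]
final: {9,10,11}; accept 9 in set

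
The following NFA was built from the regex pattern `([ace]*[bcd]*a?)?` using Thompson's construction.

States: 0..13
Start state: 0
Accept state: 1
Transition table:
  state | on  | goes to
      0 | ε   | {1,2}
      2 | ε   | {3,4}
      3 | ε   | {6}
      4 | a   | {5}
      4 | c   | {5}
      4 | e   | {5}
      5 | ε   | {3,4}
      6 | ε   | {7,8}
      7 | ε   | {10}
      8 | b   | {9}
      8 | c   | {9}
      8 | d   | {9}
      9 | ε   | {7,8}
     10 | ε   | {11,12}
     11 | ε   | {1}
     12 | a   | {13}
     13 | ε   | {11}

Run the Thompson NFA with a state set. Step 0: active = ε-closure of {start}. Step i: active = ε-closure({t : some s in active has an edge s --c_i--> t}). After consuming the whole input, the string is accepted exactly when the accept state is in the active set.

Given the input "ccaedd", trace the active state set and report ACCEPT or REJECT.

start: ε-closure({0}) = {0,1,2,3,4,6,7,8,10,11,12}
'c' @ 1: {1,3,4,5,6,7,8,9,10,11,12}  ✓accept
'c' @ 2: {1,3,4,5,6,7,8,9,10,11,12}  ✓accept
'a' @ 3: {1,3,4,5,6,7,8,10,11,12,13}  ✓accept
'e' @ 4: {1,3,4,5,6,7,8,10,11,12}  ✓accept
'd' @ 5: {1,7,8,9,10,11,12}  ✓accept
'd' @ 6: {1,7,8,9,10,11,12}  ✓accept
end set {1,7,8,9,10,11,12} — state 1 in

Answer: ACCEPT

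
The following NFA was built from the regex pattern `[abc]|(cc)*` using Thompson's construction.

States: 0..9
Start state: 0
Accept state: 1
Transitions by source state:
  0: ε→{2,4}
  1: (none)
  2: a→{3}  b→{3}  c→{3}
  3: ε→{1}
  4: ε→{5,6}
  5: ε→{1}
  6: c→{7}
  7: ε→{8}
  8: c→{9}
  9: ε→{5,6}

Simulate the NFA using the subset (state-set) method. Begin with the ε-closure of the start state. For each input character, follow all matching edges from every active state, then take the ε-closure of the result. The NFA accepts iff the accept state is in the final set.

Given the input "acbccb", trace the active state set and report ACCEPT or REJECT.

S₀ = ε-closure({0}) = {0,1,2,4,5,6}
'a' @ 1: {1,3}  [accepting]
'c' @ 2: {}  — dead — no transitions
rest 'bccb' ignored (set empty)
final: {}; accept 1 not in set

Answer: REJECT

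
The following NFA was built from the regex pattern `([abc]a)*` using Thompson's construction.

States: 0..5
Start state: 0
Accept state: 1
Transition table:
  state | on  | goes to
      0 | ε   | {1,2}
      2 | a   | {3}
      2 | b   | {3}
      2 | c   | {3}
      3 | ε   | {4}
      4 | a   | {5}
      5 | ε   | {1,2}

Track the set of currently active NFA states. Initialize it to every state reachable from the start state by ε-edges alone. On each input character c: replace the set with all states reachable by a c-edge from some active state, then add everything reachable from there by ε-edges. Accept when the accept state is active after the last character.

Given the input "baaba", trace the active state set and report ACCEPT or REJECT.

initial (ε-close {0}): {0,1,2}
'b' @ 1: {3,4}
'a' @ 2: {1,2,5}  (accept∈set)
'a' @ 3: {3,4}
'b' @ 4: {}  — no active states
rest 'a' ignored (set empty)
end set {} — state 1 not in

Answer: REJECT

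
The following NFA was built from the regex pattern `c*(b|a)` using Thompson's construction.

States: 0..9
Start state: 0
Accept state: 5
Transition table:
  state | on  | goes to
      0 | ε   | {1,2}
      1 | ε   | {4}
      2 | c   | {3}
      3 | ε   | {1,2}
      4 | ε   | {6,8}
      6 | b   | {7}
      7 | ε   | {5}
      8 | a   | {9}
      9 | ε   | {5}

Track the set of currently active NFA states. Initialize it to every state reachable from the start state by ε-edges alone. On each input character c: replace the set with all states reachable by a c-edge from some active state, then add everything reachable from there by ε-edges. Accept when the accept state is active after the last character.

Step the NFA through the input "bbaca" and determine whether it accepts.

start: ε-closure({0}) = {0,1,2,4,6,8}
'b' @ 1: {5,7}  [accepting]
'b' @ 2: {}  — dead — no transitions
rest 'aca' ignored (set empty)
end set {} — state 5 not in

Answer: REJECT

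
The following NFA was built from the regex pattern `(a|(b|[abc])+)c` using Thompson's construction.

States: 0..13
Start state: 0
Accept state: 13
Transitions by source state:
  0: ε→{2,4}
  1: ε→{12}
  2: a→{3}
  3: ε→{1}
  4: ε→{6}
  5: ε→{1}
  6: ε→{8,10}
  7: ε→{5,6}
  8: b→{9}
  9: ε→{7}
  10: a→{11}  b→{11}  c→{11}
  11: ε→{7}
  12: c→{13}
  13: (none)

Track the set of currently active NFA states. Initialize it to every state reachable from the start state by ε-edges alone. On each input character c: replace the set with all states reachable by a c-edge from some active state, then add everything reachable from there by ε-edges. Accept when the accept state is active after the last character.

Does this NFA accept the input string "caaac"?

start: ε-closure({0}) = {0,2,4,6,8,10}
'c' @ 1: {1,5,6,7,8,10,11,12}
'a' @ 2: {1,5,6,7,8,10,11,12}
'a' @ 3: {1,5,6,7,8,10,11,12}
'a' @ 4: {1,5,6,7,8,10,11,12}
'c' @ 5: {1,5,6,7,8,10,11,12,13}  (accept∈set)
final: {1,5,6,7,8,10,11,12,13}; accept 13 in set

Answer: ACCEPT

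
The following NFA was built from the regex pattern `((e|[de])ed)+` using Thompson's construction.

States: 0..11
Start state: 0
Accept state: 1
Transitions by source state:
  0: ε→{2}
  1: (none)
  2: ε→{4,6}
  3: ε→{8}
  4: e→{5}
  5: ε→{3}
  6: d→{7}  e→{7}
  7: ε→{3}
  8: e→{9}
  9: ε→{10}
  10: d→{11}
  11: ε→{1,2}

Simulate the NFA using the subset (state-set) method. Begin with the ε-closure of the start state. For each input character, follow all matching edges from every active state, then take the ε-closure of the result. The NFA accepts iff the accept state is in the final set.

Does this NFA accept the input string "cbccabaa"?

initial (ε-close {0}): {0,2,4,6}
'c' @ 1: {}  — dead — no transitions
rest 'bccabaa' ignored (set empty)
final: {}; accept 1 not in set

Answer: REJECT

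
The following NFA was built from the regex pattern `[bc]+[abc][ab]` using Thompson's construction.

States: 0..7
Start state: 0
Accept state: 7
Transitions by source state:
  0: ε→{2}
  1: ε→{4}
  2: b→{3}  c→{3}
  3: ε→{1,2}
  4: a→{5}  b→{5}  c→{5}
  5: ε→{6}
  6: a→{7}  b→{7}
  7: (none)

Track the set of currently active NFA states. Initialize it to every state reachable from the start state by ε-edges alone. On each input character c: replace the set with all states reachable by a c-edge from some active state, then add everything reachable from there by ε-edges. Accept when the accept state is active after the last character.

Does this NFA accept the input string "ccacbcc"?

start: ε-closure({0}) = {0,2}
'c' @ 1: {1,2,3,4}
'c' @ 2: {1,2,3,4,5,6}
'a' @ 3: {5,6,7}  [accepting]
'c' @ 4: {}  — dead — no transitions
rest 'bcc' ignored (set empty)
end set {} — state 7 not in

Answer: REJECT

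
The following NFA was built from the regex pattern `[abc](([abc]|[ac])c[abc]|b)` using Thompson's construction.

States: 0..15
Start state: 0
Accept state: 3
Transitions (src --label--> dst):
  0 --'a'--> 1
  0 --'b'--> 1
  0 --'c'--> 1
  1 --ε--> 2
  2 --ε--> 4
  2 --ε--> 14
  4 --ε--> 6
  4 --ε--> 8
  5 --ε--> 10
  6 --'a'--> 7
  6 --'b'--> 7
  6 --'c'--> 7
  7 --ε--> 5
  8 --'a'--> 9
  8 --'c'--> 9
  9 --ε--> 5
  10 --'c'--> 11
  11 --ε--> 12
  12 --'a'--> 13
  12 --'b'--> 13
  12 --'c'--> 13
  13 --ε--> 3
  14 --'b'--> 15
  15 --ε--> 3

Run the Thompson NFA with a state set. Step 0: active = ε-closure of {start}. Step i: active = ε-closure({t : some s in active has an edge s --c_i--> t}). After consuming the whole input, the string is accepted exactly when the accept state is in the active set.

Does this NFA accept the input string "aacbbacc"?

start: ε-closure({0}) = {0}
'a' @ 1: {1,2,4,6,8,14}
'a' @ 2: {5,7,9,10}
'c' @ 3: {11,12}
'b' @ 4: {3,13}  ✓accept
'b' @ 5: {}  — no active states
rest 'acc' ignored (set empty)
final: {}; accept 3 not in set

Answer: REJECT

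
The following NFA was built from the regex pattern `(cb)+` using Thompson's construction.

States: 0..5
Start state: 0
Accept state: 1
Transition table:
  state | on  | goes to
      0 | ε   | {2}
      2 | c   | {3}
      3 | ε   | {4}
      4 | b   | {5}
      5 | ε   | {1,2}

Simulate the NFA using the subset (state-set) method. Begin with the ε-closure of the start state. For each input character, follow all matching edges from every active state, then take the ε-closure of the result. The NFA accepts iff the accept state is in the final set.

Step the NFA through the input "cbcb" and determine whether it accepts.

Answer: ACCEPT

Derivation:
S₀ = ε-closure({0}) = {0,2}
'c' @ 1: {3,4}
'b' @ 2: {1,2,5}  ✓accept
'c' @ 3: {3,4}
'b' @ 4: {1,2,5}  ✓accept
after full input: {1,2,5}  (accept=1 in)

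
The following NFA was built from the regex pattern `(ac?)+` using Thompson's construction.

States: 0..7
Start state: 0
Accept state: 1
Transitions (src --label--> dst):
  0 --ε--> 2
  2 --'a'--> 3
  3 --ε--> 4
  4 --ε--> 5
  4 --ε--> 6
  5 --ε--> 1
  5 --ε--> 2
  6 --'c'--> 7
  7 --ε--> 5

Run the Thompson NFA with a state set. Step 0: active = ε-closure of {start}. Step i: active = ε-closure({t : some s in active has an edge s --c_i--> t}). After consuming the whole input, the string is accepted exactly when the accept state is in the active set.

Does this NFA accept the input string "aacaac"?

Answer: ACCEPT

Trace:
start: ε-closure({0}) = {0,2}
'a' @ 1: {1,2,3,4,5,6}  [accepting]
'a' @ 2: {1,2,3,4,5,6}  [accepting]
'c' @ 3: {1,2,5,7}  [accepting]
'a' @ 4: {1,2,3,4,5,6}  [accepting]
'a' @ 5: {1,2,3,4,5,6}  [accepting]
'c' @ 6: {1,2,5,7}  [accepting]
end set {1,2,5,7} — state 1 in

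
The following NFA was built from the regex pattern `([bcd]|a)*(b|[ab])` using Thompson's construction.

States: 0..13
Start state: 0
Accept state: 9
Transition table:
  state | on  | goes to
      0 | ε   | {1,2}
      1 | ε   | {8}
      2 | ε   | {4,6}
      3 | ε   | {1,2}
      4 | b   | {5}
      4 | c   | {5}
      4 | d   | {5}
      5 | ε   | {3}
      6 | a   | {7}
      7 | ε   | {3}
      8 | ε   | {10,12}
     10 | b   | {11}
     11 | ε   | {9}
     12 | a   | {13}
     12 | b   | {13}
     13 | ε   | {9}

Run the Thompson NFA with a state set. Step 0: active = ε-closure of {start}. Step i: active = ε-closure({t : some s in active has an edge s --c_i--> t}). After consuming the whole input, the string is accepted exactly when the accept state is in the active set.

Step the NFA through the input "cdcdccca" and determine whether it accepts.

Answer: ACCEPT

Steps:
S₀ = ε-closure({0}) = {0,1,2,4,6,8,10,12}
'c' @ 1: {1,2,3,4,5,6,8,10,12}
'd' @ 2: {1,2,3,4,5,6,8,10,12}
'c' @ 3: {1,2,3,4,5,6,8,10,12}
'd' @ 4: {1,2,3,4,5,6,8,10,12}
'c' @ 5: {1,2,3,4,5,6,8,10,12}
'c' @ 6: {1,2,3,4,5,6,8,10,12}
'c' @ 7: {1,2,3,4,5,6,8,10,12}
'a' @ 8: {1,2,3,4,6,7,8,9,10,12,13}  (accept∈set)
after full input: {1,2,3,4,6,7,8,9,10,12,13}  (accept=9 in)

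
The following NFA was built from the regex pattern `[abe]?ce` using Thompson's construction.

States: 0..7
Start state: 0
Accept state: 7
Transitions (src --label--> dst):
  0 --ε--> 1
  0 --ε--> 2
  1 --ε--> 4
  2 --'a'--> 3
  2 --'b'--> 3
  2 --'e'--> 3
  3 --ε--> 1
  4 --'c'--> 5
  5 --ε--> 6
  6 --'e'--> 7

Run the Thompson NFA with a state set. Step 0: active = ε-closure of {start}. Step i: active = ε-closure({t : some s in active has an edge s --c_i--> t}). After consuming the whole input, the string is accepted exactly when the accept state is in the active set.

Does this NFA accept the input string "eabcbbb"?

S₀ = ε-closure({0}) = {0,1,2,4}
'e' @ 1: {1,3,4}
'a' @ 2: {}  — state set empty
rest 'bcbbb' ignored (set empty)
after full input: {}  (accept=7 not in)

Answer: REJECT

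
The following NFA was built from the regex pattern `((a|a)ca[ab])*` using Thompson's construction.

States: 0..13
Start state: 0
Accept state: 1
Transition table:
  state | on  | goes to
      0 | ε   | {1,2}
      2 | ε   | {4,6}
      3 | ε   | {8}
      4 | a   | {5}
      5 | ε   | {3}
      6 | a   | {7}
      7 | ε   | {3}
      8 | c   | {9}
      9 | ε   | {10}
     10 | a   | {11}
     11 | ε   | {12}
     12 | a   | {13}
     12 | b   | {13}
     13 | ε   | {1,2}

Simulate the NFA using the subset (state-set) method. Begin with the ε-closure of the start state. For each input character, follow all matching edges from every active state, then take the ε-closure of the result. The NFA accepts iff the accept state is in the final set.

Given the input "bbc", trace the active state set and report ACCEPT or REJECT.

Answer: REJECT

Derivation:
initial (ε-close {0}): {0,1,2,4,6}
'b' @ 1: {}  — dead — no transitions
rest 'bc' ignored (set empty)
after full input: {}  (accept=1 not in)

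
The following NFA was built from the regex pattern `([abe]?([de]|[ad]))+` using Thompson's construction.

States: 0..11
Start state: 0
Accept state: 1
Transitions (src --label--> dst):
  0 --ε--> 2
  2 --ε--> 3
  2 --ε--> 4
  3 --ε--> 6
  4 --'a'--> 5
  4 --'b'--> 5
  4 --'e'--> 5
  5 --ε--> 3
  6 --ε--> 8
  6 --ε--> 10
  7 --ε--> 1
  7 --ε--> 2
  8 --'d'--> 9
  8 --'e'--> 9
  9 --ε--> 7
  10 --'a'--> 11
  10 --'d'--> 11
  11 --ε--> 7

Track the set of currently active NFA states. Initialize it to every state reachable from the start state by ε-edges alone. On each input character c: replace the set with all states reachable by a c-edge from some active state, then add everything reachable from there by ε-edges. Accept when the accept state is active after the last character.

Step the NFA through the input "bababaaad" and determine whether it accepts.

start: ε-closure({0}) = {0,2,3,4,6,8,10}
'b' @ 1: {3,5,6,8,10}
'a' @ 2: {1,2,3,4,6,7,8,10,11}  [accepting]
'b' @ 3: {3,5,6,8,10}
'a' @ 4: {1,2,3,4,6,7,8,10,11}  [accepting]
'b' @ 5: {3,5,6,8,10}
'a' @ 6: {1,2,3,4,6,7,8,10,11}  [accepting]
'a' @ 7: {1,2,3,4,5,6,7,8,10,11}  [accepting]
'a' @ 8: {1,2,3,4,5,6,7,8,10,11}  [accepting]
'd' @ 9: {1,2,3,4,6,7,8,9,10,11}  [accepting]
final: {1,2,3,4,6,7,8,9,10,11}; accept 1 in set

Answer: ACCEPT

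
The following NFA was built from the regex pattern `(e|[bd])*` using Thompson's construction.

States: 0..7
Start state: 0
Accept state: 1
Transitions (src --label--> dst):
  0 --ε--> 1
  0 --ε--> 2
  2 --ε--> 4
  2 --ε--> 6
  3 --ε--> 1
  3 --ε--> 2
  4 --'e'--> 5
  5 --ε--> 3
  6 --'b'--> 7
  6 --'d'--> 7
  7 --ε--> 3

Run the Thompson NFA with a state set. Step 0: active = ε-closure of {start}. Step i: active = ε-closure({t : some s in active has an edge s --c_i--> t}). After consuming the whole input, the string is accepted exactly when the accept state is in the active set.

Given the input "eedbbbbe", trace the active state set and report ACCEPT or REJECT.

Answer: ACCEPT

Trace:
S₀ = ε-closure({0}) = {0,1,2,4,6}
'e' @ 1: {1,2,3,4,5,6}  [accepting]
'e' @ 2: {1,2,3,4,5,6}  [accepting]
'd' @ 3: {1,2,3,4,6,7}  [accepting]
'b' @ 4: {1,2,3,4,6,7}  [accepting]
'b' @ 5: {1,2,3,4,6,7}  [accepting]
'b' @ 6: {1,2,3,4,6,7}  [accepting]
'b' @ 7: {1,2,3,4,6,7}  [accepting]
'e' @ 8: {1,2,3,4,5,6}  [accepting]
end set {1,2,3,4,5,6} — state 1 in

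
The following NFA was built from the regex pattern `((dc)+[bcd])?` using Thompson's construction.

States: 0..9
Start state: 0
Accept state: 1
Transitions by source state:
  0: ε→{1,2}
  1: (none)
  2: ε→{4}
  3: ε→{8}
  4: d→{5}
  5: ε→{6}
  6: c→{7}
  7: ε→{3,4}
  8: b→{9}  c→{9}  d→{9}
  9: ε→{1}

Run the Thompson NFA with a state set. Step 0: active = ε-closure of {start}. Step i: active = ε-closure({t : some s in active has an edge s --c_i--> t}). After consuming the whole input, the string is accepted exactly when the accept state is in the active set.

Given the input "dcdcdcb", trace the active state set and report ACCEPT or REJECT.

start: ε-closure({0}) = {0,1,2,4}
'd' @ 1: {5,6}
'c' @ 2: {3,4,7,8}
'd' @ 3: {1,5,6,9}  [accepting]
'c' @ 4: {3,4,7,8}
'd' @ 5: {1,5,6,9}  [accepting]
'c' @ 6: {3,4,7,8}
'b' @ 7: {1,9}  [accepting]
end set {1,9} — state 1 in

Answer: ACCEPT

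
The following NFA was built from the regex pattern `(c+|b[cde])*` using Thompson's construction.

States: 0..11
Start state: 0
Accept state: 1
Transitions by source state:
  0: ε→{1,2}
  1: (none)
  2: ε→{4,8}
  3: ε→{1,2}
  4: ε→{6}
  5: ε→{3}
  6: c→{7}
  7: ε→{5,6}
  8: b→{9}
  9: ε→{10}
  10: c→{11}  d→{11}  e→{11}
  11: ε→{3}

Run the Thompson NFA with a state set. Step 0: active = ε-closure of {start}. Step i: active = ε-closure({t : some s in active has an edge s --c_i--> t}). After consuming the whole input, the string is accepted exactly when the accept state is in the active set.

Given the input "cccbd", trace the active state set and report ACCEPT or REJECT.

Answer: ACCEPT

Trace:
start: ε-closure({0}) = {0,1,2,4,6,8}
'c' @ 1: {1,2,3,4,5,6,7,8}  ✓accept
'c' @ 2: {1,2,3,4,5,6,7,8}  ✓accept
'c' @ 3: {1,2,3,4,5,6,7,8}  ✓accept
'b' @ 4: {9,10}
'd' @ 5: {1,2,3,4,6,8,11}  ✓accept
final: {1,2,3,4,6,8,11}; accept 1 in set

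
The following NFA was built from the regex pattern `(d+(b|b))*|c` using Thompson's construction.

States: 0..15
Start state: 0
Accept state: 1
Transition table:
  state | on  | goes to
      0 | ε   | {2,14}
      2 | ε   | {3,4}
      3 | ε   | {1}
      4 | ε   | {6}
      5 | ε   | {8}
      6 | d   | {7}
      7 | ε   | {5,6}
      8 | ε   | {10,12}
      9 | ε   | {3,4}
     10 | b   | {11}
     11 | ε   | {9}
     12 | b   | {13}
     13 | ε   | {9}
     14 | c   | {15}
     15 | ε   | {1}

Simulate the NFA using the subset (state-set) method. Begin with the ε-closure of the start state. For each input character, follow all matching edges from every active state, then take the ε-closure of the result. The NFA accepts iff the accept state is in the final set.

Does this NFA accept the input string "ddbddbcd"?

Answer: REJECT

Trace:
initial (ε-close {0}): {0,1,2,3,4,6,14}
'd' @ 1: {5,6,7,8,10,12}
'd' @ 2: {5,6,7,8,10,12}
'b' @ 3: {1,3,4,6,9,11,13}  ✓accept
'd' @ 4: {5,6,7,8,10,12}
'd' @ 5: {5,6,7,8,10,12}
'b' @ 6: {1,3,4,6,9,11,13}  ✓accept
'c' @ 7: {}  — state set empty
rest 'd' ignored (set empty)
after full input: {}  (accept=1 not in)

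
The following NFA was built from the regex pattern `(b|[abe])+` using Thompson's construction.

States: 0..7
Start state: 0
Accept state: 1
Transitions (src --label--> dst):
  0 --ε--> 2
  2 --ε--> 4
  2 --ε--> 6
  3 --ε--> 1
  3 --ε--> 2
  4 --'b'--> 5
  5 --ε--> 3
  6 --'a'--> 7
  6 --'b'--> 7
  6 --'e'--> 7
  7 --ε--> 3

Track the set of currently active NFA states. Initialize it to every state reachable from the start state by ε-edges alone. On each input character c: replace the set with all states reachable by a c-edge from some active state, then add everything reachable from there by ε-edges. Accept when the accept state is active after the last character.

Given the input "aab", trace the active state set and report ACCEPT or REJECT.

start: ε-closure({0}) = {0,2,4,6}
'a' @ 1: {1,2,3,4,6,7}  ✓accept
'a' @ 2: {1,2,3,4,6,7}  ✓accept
'b' @ 3: {1,2,3,4,5,6,7}  ✓accept
end set {1,2,3,4,5,6,7} — state 1 in

Answer: ACCEPT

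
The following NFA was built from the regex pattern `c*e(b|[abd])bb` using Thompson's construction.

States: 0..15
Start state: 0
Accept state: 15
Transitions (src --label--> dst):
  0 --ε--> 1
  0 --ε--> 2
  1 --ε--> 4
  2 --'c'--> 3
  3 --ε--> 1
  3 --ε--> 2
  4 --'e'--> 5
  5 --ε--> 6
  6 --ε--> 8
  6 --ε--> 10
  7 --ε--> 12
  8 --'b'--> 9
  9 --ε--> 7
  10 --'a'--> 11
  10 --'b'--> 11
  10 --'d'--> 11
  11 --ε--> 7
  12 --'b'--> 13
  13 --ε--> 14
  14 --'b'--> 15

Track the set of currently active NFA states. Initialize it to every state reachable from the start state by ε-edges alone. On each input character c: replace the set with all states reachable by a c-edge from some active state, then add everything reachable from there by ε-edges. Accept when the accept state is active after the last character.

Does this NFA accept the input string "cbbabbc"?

Answer: REJECT

Steps:
S₀ = ε-closure({0}) = {0,1,2,4}
'c' @ 1: {1,2,3,4}
'b' @ 2: {}  — no active states
rest 'babbc' ignored (set empty)
final: {}; accept 15 not in set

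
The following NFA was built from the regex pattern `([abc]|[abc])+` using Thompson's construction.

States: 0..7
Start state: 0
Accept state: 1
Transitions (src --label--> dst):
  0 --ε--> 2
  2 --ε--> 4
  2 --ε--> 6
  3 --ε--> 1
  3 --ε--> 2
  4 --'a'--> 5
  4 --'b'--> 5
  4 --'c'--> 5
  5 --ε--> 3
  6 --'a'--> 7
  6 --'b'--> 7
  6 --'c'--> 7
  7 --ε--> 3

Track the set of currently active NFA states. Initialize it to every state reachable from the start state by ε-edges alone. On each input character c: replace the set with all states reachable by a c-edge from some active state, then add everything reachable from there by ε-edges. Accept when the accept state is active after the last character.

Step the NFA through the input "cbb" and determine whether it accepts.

initial (ε-close {0}): {0,2,4,6}
'c' @ 1: {1,2,3,4,5,6,7}  (accept∈set)
'b' @ 2: {1,2,3,4,5,6,7}  (accept∈set)
'b' @ 3: {1,2,3,4,5,6,7}  (accept∈set)
final: {1,2,3,4,5,6,7}; accept 1 in set

Answer: ACCEPT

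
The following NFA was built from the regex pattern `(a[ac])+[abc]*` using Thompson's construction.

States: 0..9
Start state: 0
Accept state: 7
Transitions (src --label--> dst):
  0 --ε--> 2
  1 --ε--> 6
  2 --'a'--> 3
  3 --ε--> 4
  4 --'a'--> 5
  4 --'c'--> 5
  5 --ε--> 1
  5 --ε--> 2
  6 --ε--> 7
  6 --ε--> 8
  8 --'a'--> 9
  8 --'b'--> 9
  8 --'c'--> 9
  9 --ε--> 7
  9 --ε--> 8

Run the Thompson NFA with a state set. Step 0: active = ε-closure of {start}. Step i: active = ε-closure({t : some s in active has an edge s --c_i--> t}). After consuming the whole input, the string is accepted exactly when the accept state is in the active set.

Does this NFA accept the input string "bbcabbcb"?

Answer: REJECT

Trace:
initial (ε-close {0}): {0,2}
'b' @ 1: {}  — state set empty
rest 'bcabbcb' ignored (set empty)
end set {} — state 7 not in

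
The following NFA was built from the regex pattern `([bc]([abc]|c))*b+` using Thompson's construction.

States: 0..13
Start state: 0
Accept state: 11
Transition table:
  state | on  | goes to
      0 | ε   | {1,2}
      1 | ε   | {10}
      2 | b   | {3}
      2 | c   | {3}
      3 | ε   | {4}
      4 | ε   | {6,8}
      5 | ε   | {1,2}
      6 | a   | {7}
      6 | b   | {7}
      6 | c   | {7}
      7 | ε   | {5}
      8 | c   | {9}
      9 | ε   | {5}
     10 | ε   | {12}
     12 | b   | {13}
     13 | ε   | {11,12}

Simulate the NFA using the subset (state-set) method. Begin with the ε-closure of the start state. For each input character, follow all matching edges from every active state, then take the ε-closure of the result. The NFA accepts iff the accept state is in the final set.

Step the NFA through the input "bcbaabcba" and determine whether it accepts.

start: ε-closure({0}) = {0,1,2,10,12}
'b' @ 1: {3,4,6,8,11,12,13}  [accepting]
'c' @ 2: {1,2,5,7,9,10,12}
'b' @ 3: {3,4,6,8,11,12,13}  [accepting]
'a' @ 4: {1,2,5,7,10,12}
'a' @ 5: {}  — state set empty
rest 'bcba' ignored (set empty)
after full input: {}  (accept=11 not in)

Answer: REJECT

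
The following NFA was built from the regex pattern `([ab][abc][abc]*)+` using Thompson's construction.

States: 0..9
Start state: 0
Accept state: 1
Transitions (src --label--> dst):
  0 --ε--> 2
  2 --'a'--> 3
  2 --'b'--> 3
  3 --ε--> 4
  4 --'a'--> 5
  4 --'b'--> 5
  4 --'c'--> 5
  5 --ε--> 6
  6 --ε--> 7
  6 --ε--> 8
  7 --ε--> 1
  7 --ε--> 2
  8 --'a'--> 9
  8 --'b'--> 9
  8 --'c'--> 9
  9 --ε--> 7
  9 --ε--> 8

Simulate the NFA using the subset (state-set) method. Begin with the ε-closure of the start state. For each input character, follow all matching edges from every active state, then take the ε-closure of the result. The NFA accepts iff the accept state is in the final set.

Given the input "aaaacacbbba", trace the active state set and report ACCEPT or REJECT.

initial (ε-close {0}): {0,2}
'a' @ 1: {3,4}
'a' @ 2: {1,2,5,6,7,8}  [accepting]
'a' @ 3: {1,2,3,4,7,8,9}  [accepting]
'a' @ 4: {1,2,3,4,5,6,7,8,9}  [accepting]
'c' @ 5: {1,2,5,6,7,8,9}  [accepting]
'a' @ 6: {1,2,3,4,7,8,9}  [accepting]
'c' @ 7: {1,2,5,6,7,8,9}  [accepting]
'b' @ 8: {1,2,3,4,7,8,9}  [accepting]
'b' @ 9: {1,2,3,4,5,6,7,8,9}  [accepting]
'b' @ 10: {1,2,3,4,5,6,7,8,9}  [accepting]
'a' @ 11: {1,2,3,4,5,6,7,8,9}  [accepting]
end set {1,2,3,4,5,6,7,8,9} — state 1 in

Answer: ACCEPT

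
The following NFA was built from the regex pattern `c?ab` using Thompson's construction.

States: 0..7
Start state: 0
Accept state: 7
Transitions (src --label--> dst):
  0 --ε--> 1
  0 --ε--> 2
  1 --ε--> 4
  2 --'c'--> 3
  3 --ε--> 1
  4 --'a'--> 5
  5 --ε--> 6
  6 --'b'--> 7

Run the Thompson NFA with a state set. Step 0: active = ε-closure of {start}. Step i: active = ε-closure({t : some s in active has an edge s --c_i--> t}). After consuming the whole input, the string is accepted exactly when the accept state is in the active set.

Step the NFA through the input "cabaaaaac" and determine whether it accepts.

Answer: REJECT

Trace:
initial (ε-close {0}): {0,1,2,4}
'c' @ 1: {1,3,4}
'a' @ 2: {5,6}
'b' @ 3: {7}  (accept∈set)
'a' @ 4: {}  — state set empty
rest 'aaaac' ignored (set empty)
after full input: {}  (accept=7 not in)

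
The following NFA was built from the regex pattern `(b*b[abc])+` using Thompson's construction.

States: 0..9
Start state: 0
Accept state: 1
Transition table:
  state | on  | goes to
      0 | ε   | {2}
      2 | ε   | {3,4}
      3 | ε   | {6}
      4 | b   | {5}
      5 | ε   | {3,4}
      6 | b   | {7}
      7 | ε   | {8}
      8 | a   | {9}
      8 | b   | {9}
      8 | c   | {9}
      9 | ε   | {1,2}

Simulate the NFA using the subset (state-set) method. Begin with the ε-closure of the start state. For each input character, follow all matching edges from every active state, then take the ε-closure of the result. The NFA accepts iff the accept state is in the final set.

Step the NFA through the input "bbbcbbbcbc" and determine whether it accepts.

start: ε-closure({0}) = {0,2,3,4,6}
'b' @ 1: {3,4,5,6,7,8}
'b' @ 2: {1,2,3,4,5,6,7,8,9}  (accept∈set)
'b' @ 3: {1,2,3,4,5,6,7,8,9}  (accept∈set)
'c' @ 4: {1,2,3,4,6,9}  (accept∈set)
'b' @ 5: {3,4,5,6,7,8}
'b' @ 6: {1,2,3,4,5,6,7,8,9}  (accept∈set)
'b' @ 7: {1,2,3,4,5,6,7,8,9}  (accept∈set)
'c' @ 8: {1,2,3,4,6,9}  (accept∈set)
'b' @ 9: {3,4,5,6,7,8}
'c' @ 10: {1,2,3,4,6,9}  (accept∈set)
after full input: {1,2,3,4,6,9}  (accept=1 in)

Answer: ACCEPT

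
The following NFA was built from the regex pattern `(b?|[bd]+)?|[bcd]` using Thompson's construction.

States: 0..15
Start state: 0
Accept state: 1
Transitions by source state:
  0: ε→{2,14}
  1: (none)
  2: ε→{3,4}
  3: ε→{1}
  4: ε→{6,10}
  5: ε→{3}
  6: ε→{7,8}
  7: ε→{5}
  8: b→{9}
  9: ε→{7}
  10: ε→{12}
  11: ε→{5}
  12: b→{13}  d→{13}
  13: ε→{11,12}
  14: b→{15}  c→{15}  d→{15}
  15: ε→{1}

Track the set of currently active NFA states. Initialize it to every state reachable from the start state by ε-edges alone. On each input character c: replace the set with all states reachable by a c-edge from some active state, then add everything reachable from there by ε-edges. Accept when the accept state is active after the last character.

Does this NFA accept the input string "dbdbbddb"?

start: ε-closure({0}) = {0,1,2,3,4,5,6,7,8,10,12,14}
'd' @ 1: {1,3,5,11,12,13,15}  (accept∈set)
'b' @ 2: {1,3,5,11,12,13}  (accept∈set)
'd' @ 3: {1,3,5,11,12,13}  (accept∈set)
'b' @ 4: {1,3,5,11,12,13}  (accept∈set)
'b' @ 5: {1,3,5,11,12,13}  (accept∈set)
'd' @ 6: {1,3,5,11,12,13}  (accept∈set)
'd' @ 7: {1,3,5,11,12,13}  (accept∈set)
'b' @ 8: {1,3,5,11,12,13}  (accept∈set)
after full input: {1,3,5,11,12,13}  (accept=1 in)

Answer: ACCEPT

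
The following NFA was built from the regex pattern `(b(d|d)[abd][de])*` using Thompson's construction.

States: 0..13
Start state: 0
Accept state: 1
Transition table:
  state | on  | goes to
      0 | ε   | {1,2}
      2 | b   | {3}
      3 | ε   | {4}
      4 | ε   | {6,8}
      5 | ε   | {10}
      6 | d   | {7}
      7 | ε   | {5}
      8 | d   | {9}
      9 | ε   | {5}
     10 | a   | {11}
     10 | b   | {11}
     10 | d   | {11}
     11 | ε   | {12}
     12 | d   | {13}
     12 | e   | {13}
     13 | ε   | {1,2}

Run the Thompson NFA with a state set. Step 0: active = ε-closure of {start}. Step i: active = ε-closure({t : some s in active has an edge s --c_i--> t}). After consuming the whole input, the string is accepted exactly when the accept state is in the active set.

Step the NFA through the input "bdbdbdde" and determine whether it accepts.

Answer: ACCEPT

Steps:
start: ε-closure({0}) = {0,1,2}
'b' @ 1: {3,4,6,8}
'd' @ 2: {5,7,9,10}
'b' @ 3: {11,12}
'd' @ 4: {1,2,13}  (accept∈set)
'b' @ 5: {3,4,6,8}
'd' @ 6: {5,7,9,10}
'd' @ 7: {11,12}
'e' @ 8: {1,2,13}  (accept∈set)
end set {1,2,13} — state 1 in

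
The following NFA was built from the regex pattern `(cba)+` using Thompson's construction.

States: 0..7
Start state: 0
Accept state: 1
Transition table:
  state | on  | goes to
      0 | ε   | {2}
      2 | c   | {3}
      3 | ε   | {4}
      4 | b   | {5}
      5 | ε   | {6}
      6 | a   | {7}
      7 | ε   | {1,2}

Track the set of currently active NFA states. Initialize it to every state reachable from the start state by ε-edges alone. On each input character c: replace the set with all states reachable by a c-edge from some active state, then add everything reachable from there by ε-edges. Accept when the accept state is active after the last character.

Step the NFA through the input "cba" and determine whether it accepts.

S₀ = ε-closure({0}) = {0,2}
'c' @ 1: {3,4}
'b' @ 2: {5,6}
'a' @ 3: {1,2,7}  ✓accept
end set {1,2,7} — state 1 in

Answer: ACCEPT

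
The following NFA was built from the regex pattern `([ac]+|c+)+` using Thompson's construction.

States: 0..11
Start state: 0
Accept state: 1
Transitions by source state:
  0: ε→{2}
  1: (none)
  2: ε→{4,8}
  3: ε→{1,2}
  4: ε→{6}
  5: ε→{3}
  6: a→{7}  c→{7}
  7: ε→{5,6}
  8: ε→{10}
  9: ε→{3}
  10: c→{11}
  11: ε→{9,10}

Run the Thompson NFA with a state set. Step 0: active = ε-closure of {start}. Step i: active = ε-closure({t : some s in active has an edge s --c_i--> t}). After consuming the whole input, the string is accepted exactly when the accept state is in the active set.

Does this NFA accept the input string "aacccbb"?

Answer: REJECT

Trace:
initial (ε-close {0}): {0,2,4,6,8,10}
'a' @ 1: {1,2,3,4,5,6,7,8,10}  [accepting]
'a' @ 2: {1,2,3,4,5,6,7,8,10}  [accepting]
'c' @ 3: {1,2,3,4,5,6,7,8,9,10,11}  [accepting]
'c' @ 4: {1,2,3,4,5,6,7,8,9,10,11}  [accepting]
'c' @ 5: {1,2,3,4,5,6,7,8,9,10,11}  [accepting]
'b' @ 6: {}  — state set empty
rest 'b' ignored (set empty)
after full input: {}  (accept=1 not in)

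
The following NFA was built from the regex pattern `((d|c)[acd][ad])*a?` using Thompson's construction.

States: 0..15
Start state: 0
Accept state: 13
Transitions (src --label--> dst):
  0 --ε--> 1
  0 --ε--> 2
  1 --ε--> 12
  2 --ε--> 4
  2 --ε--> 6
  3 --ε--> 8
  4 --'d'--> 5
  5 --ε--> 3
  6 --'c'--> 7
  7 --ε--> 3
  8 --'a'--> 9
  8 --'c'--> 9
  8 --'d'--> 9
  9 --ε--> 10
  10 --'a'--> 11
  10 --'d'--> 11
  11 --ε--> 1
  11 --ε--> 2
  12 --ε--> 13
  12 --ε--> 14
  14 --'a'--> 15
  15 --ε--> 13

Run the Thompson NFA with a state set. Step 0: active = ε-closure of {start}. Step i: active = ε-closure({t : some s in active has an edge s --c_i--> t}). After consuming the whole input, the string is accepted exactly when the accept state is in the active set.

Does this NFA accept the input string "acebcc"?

initial (ε-close {0}): {0,1,2,4,6,12,13,14}
'a' @ 1: {13,15}  ✓accept
'c' @ 2: {}  — dead — no transitions
rest 'ebcc' ignored (set empty)
after full input: {}  (accept=13 not in)

Answer: REJECT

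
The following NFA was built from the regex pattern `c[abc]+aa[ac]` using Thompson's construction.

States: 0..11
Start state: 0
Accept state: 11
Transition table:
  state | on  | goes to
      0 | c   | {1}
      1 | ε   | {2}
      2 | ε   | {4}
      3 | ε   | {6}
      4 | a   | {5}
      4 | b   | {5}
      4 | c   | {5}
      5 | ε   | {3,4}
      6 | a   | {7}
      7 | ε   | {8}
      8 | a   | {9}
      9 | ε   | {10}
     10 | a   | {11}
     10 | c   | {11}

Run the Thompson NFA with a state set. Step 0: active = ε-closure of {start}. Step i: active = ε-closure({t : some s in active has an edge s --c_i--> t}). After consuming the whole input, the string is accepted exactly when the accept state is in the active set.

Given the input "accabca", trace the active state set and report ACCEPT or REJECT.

Answer: REJECT

Steps:
initial (ε-close {0}): {0}
'a' @ 1: {}  — dead — no transitions
rest 'ccabca' ignored (set empty)
final: {}; accept 11 not in set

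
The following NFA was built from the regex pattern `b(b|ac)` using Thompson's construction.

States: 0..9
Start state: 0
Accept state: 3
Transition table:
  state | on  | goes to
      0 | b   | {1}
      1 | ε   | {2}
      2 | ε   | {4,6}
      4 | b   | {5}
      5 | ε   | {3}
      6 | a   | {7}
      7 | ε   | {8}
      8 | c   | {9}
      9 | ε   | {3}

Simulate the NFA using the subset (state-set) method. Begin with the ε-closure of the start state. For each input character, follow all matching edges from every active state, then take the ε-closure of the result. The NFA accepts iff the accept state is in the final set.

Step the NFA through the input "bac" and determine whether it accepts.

Answer: ACCEPT

Trace:
initial (ε-close {0}): {0}
'b' @ 1: {1,2,4,6}
'a' @ 2: {7,8}
'c' @ 3: {3,9}  ✓accept
end set {3,9} — state 3 in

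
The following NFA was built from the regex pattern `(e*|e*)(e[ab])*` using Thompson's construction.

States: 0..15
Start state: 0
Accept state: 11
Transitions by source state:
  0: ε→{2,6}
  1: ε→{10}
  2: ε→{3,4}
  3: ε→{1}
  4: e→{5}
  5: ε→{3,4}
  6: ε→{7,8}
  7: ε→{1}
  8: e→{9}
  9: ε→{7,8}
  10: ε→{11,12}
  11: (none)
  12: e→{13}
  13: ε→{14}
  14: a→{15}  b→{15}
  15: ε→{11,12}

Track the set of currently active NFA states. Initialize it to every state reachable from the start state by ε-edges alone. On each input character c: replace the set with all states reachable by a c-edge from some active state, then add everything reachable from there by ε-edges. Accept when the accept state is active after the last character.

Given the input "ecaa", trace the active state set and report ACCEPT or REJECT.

Answer: REJECT

Steps:
start: ε-closure({0}) = {0,1,2,3,4,6,7,8,10,11,12}
'e' @ 1: {1,3,4,5,7,8,9,10,11,12,13,14}  ✓accept
'c' @ 2: {}  — no active states
rest 'aa' ignored (set empty)
after full input: {}  (accept=11 not in)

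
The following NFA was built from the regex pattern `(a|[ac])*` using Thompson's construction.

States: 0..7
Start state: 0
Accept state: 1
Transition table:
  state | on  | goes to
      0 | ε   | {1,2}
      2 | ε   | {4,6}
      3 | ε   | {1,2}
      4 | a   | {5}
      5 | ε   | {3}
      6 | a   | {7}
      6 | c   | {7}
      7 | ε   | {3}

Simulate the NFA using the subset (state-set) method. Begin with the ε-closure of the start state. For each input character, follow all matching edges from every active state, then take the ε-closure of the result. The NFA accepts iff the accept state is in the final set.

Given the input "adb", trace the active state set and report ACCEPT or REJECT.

S₀ = ε-closure({0}) = {0,1,2,4,6}
'a' @ 1: {1,2,3,4,5,6,7}  [accepting]
'd' @ 2: {}  — state set empty
rest 'b' ignored (set empty)
final: {}; accept 1 not in set

Answer: REJECT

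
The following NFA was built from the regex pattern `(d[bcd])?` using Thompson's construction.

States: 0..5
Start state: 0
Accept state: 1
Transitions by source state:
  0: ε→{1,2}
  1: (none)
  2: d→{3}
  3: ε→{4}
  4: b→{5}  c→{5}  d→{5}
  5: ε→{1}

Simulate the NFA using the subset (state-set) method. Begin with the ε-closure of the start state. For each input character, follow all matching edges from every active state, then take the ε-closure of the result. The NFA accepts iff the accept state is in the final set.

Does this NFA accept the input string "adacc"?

Answer: REJECT

Trace:
S₀ = ε-closure({0}) = {0,1,2}
'a' @ 1: {}  — dead — no transitions
rest 'dacc' ignored (set empty)
end set {} — state 1 not in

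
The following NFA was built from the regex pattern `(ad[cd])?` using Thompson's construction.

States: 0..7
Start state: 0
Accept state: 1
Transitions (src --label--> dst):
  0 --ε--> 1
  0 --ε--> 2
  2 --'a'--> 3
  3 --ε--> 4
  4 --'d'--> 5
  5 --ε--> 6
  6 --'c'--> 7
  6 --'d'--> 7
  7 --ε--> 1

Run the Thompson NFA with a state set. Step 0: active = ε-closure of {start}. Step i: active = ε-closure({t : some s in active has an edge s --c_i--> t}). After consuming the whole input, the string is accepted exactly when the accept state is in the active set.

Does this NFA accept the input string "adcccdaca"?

initial (ε-close {0}): {0,1,2}
'a' @ 1: {3,4}
'd' @ 2: {5,6}
'c' @ 3: {1,7}  ✓accept
'c' @ 4: {}  — dead — no transitions
rest 'cdaca' ignored (set empty)
after full input: {}  (accept=1 not in)

Answer: REJECT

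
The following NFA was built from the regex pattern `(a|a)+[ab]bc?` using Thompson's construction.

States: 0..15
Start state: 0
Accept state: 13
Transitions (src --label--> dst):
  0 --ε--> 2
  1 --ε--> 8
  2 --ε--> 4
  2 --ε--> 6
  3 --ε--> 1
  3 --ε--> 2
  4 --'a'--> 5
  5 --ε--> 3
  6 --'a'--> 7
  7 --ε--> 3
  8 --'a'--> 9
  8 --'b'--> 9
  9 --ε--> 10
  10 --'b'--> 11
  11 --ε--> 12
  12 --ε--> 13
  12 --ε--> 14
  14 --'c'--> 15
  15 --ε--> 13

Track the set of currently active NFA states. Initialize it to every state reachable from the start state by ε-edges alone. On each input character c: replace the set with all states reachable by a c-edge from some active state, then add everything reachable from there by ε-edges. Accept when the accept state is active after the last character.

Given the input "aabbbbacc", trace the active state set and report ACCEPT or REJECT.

Answer: REJECT

Derivation:
initial (ε-close {0}): {0,2,4,6}
'a' @ 1: {1,2,3,4,5,6,7,8}
'a' @ 2: {1,2,3,4,5,6,7,8,9,10}
'b' @ 3: {9,10,11,12,13,14}  ✓accept
'b' @ 4: {11,12,13,14}  ✓accept
'b' @ 5: {}  — state set empty
rest 'bacc' ignored (set empty)
final: {}; accept 13 not in set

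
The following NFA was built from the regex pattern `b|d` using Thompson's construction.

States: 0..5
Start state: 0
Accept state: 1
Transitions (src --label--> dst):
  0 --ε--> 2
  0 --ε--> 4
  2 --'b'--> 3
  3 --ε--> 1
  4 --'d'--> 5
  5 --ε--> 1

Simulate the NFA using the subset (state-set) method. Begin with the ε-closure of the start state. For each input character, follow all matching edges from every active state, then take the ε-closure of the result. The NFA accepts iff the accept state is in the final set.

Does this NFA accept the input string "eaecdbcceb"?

Answer: REJECT

Trace:
start: ε-closure({0}) = {0,2,4}
'e' @ 1: {}  — dead — no transitions
rest 'aecdbcceb' ignored (set empty)
final: {}; accept 1 not in set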